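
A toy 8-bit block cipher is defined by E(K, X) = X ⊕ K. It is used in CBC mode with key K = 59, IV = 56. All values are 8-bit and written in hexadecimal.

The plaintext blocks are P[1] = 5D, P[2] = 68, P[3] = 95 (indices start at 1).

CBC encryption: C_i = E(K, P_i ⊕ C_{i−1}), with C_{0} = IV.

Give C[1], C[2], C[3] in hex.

C[1] = 52, C[2] = 63, C[3] = AF

C[1]: P[1] ⊕ 56 = 0B; E(K, 0B) = 52.
C[2]: P[2] ⊕ 52 = 3A; E(K, 3A) = 63.
C[3]: P[3] ⊕ 63 = F6; E(K, F6) = AF.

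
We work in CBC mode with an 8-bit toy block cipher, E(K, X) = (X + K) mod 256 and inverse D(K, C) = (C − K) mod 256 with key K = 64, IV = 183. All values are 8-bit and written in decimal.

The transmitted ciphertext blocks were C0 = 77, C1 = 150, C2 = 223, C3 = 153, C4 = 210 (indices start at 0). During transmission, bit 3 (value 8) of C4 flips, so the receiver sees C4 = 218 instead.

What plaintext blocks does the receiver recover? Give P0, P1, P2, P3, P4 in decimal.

CBC decryption: P_i = D(K, C_i) ⊕ C_{i−1}, with C_{−1} = IV.
Only C4 changed, to 218. In CBC, a change in C_i garbles P_i and flips the same bit in P_{i+1}. Decrypting the received ciphertext:
P0: D(K, 77) = 13; 13 ⊕ 183 = 186.
P1: D(K, 150) = 86; 86 ⊕ 77 = 27.
P2: D(K, 223) = 159; 159 ⊕ 150 = 9.
P3: D(K, 153) = 89; 89 ⊕ 223 = 134.
P4: D(K, 218) = 154; 154 ⊕ 153 = 3.
Blocks that differ from the original plaintext: P4.

P0 = 186, P1 = 27, P2 = 9, P3 = 134, P4 = 3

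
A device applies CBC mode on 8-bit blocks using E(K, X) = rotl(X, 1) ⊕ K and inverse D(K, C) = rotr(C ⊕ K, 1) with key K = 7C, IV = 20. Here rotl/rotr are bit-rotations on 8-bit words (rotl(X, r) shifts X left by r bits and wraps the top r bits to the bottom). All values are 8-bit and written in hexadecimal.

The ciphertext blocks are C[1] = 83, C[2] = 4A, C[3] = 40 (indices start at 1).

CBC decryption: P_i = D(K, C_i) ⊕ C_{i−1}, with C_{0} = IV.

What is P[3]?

P[3] = 54

P[3]: D(K, 40) = 1E; 1E ⊕ 4A = 54.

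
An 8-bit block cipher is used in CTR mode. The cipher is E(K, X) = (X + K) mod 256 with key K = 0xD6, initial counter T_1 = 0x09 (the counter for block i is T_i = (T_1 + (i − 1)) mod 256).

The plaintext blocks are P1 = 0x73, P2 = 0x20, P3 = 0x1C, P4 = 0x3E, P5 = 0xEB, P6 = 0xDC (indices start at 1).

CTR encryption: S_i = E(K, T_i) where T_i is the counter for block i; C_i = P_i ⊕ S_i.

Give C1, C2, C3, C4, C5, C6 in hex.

C1: T = 0x09, S = E(K, T) = 0xDF; 0x73 ⊕ 0xDF = 0xAC.
C2: T = 0x0A, S = E(K, T) = 0xE0; 0x20 ⊕ 0xE0 = 0xC0.
C3: T = 0x0B, S = E(K, T) = 0xE1; 0x1C ⊕ 0xE1 = 0xFD.
C4: T = 0x0C, S = E(K, T) = 0xE2; 0x3E ⊕ 0xE2 = 0xDC.
C5: T = 0x0D, S = E(K, T) = 0xE3; 0xEB ⊕ 0xE3 = 0x08.
C6: T = 0x0E, S = E(K, T) = 0xE4; 0xDC ⊕ 0xE4 = 0x38.

C1 = 0xAC, C2 = 0xC0, C3 = 0xFD, C4 = 0xDC, C5 = 0x08, C6 = 0x38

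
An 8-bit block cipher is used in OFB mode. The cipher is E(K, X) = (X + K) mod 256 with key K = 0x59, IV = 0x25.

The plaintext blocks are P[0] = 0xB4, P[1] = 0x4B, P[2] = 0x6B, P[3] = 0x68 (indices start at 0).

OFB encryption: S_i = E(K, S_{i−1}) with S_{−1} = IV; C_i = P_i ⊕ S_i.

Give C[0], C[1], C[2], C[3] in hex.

C[0]: S = E(K, 0x25) = 0x7E; 0xB4 ⊕ 0x7E = 0xCA.
C[1]: S = E(K, 0x7E) = 0xD7; 0x4B ⊕ 0xD7 = 0x9C.
C[2]: S = E(K, 0xD7) = 0x30; 0x6B ⊕ 0x30 = 0x5B.
C[3]: S = E(K, 0x30) = 0x89; 0x68 ⊕ 0x89 = 0xE1.

C[0] = 0xCA, C[1] = 0x9C, C[2] = 0x5B, C[3] = 0xE1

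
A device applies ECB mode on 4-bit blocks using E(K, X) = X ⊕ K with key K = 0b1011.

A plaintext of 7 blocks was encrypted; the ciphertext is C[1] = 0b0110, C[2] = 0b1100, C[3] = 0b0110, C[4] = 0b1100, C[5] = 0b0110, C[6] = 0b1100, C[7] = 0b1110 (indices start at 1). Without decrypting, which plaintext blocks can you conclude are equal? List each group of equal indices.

P[1] = P[3] = P[5]; P[2] = P[4] = P[6]

ECB encrypts each block independently with the same key, so equal ciphertext blocks imply equal plaintext blocks.
C[1] = C[3] = C[5] = 0b0110, so P[1] = P[3] = P[5].
C[2] = C[4] = C[6] = 0b1100, so P[2] = P[4] = P[6].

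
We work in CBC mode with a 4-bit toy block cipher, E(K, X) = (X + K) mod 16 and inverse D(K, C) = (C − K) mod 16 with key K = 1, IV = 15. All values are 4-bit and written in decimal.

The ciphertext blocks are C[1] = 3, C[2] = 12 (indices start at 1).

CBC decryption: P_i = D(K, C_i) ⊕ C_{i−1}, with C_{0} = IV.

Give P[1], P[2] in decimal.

P[1]: D(K, 3) = 2; 2 ⊕ 15 = 13.
P[2]: D(K, 12) = 11; 11 ⊕ 3 = 8.

P[1] = 13, P[2] = 8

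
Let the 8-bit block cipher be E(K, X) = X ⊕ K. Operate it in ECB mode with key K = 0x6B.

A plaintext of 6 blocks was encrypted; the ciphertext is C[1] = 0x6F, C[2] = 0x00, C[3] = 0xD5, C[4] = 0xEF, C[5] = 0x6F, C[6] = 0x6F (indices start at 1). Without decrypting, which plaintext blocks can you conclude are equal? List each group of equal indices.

P[1] = P[5] = P[6]

ECB encrypts each block independently with the same key, so equal ciphertext blocks imply equal plaintext blocks.
C[1] = C[5] = C[6] = 0x6F, so P[1] = P[5] = P[6].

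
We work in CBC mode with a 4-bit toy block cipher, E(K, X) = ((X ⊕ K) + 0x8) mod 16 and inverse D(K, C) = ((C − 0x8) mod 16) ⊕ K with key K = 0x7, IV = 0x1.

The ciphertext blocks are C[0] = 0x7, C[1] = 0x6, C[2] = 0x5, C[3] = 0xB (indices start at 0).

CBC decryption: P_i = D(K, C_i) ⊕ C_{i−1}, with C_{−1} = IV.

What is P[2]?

P[2] = 0xC

P[2]: D(K, 0x5) = 0xA; 0xA ⊕ 0x6 = 0xC.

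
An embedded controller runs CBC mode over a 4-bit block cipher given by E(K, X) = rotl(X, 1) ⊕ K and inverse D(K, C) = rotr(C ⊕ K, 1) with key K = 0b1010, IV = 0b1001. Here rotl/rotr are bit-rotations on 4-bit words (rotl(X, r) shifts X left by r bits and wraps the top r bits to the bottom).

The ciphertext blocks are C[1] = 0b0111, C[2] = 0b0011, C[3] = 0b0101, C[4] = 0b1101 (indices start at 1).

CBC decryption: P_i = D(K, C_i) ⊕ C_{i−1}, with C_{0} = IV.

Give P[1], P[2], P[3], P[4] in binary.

P[1]: D(K, 0b0111) = 0b1110; 0b1110 ⊕ 0b1001 = 0b0111.
P[2]: D(K, 0b0011) = 0b1100; 0b1100 ⊕ 0b0111 = 0b1011.
P[3]: D(K, 0b0101) = 0b1111; 0b1111 ⊕ 0b0011 = 0b1100.
P[4]: D(K, 0b1101) = 0b1011; 0b1011 ⊕ 0b0101 = 0b1110.

P[1] = 0b0111, P[2] = 0b1011, P[3] = 0b1100, P[4] = 0b1110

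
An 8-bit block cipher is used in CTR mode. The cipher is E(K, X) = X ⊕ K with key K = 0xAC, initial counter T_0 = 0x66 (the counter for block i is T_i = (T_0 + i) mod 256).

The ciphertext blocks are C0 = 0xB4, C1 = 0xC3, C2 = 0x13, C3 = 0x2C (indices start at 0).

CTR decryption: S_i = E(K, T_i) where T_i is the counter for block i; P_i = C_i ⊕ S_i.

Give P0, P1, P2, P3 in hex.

P0: T = 0x66, S = E(K, T) = 0xCA; 0xB4 ⊕ 0xCA = 0x7E.
P1: T = 0x67, S = E(K, T) = 0xCB; 0xC3 ⊕ 0xCB = 0x08.
P2: T = 0x68, S = E(K, T) = 0xC4; 0x13 ⊕ 0xC4 = 0xD7.
P3: T = 0x69, S = E(K, T) = 0xC5; 0x2C ⊕ 0xC5 = 0xE9.

P0 = 0x7E, P1 = 0x08, P2 = 0xD7, P3 = 0xE9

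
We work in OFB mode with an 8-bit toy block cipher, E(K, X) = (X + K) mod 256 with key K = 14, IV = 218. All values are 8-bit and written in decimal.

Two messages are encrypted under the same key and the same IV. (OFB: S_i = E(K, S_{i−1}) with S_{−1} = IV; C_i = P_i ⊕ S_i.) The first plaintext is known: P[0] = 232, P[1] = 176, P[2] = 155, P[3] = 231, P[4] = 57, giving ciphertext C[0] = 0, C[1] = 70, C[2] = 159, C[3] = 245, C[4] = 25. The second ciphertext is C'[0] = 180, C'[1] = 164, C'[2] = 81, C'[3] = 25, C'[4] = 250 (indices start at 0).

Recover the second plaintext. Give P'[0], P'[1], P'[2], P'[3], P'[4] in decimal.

In OFB with a reused IV, both messages share the same keystream S_i, so C_i ⊕ C'_i = P_i ⊕ P'_i and thus P'_i = P_i ⊕ C_i ⊕ C'_i.
P'[0]: 232 ⊕ 0 ⊕ 180 = 92.
P'[1]: 176 ⊕ 70 ⊕ 164 = 82.
P'[2]: 155 ⊕ 159 ⊕ 81 = 85.
P'[3]: 231 ⊕ 245 ⊕ 25 = 11.
P'[4]: 57 ⊕ 25 ⊕ 250 = 218.

P'[0] = 92, P'[1] = 82, P'[2] = 85, P'[3] = 11, P'[4] = 218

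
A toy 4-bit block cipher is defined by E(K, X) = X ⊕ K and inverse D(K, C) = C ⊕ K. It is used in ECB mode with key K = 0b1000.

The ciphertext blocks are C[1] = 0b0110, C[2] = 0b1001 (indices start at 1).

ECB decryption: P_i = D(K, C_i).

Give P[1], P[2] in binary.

P[1] = 0b1110, P[2] = 0b0001

P[1]: D(K, 0b0110) = 0b1110.
P[2]: D(K, 0b1001) = 0b0001.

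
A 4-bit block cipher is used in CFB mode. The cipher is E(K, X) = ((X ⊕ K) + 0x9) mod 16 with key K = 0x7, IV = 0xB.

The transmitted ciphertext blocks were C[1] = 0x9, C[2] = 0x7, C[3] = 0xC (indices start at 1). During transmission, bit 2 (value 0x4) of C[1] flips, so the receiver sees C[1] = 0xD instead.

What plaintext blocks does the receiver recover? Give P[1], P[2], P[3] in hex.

CFB decryption: P_i = C_i ⊕ E(K, C_{i−1}), with C_{0} = IV.
Only C[1] changed, to 0xD. In CFB, a change in C_i flips the same bit in P_i and garbles P_{i+1}. Decrypting the received ciphertext:
P[1]: E(K, 0xB) = 0x5; 0xD ⊕ 0x5 = 0x8.
P[2]: E(K, 0xD) = 0x3; 0x7 ⊕ 0x3 = 0x4.
P[3]: E(K, 0x7) = 0x9; 0xC ⊕ 0x9 = 0x5.
Blocks that differ from the original plaintext: P[1], P[2].

P[1] = 0x8, P[2] = 0x4, P[3] = 0x5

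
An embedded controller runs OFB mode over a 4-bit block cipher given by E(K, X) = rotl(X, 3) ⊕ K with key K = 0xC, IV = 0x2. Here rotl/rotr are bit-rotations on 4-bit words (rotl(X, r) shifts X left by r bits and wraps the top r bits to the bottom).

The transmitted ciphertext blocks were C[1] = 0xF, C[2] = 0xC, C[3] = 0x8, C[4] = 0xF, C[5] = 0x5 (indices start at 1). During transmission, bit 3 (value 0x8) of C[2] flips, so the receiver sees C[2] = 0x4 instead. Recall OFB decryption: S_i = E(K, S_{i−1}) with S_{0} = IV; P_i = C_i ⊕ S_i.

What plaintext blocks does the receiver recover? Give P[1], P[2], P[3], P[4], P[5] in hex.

Only C[2] changed, to 0x4. In OFB, a change in C_i flips the same bit in P_i only; the keystream is unaffected. Decrypting the received ciphertext:
P[1]: S = E(K, 0x2) = 0xD; 0xF ⊕ 0xD = 0x2.
P[2]: S = E(K, 0xD) = 0x2; 0x4 ⊕ 0x2 = 0x6.
P[3]: S = E(K, 0x2) = 0xD; 0x8 ⊕ 0xD = 0x5.
P[4]: S = E(K, 0xD) = 0x2; 0xF ⊕ 0x2 = 0xD.
P[5]: S = E(K, 0x2) = 0xD; 0x5 ⊕ 0xD = 0x8.
Blocks that differ from the original plaintext: P[2].

P[1] = 0x2, P[2] = 0x6, P[3] = 0x5, P[4] = 0xD, P[5] = 0x8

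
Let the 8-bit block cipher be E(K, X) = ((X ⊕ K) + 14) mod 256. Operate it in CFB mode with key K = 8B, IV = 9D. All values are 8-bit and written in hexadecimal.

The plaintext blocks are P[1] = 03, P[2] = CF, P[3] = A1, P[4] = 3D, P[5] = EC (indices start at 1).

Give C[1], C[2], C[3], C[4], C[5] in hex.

C[1] = 29, C[2] = 79, C[3] = A7, C[4] = 7D, C[5] = E6

CFB encryption: C_i = P_i ⊕ E(K, C_{i−1}), with C_{0} = IV.
C[1]: E(K, 9D) = 2A; 03 ⊕ 2A = 29.
C[2]: E(K, 29) = B6; CF ⊕ B6 = 79.
C[3]: E(K, 79) = 06; A1 ⊕ 06 = A7.
C[4]: E(K, A7) = 40; 3D ⊕ 40 = 7D.
C[5]: E(K, 7D) = 0A; EC ⊕ 0A = E6.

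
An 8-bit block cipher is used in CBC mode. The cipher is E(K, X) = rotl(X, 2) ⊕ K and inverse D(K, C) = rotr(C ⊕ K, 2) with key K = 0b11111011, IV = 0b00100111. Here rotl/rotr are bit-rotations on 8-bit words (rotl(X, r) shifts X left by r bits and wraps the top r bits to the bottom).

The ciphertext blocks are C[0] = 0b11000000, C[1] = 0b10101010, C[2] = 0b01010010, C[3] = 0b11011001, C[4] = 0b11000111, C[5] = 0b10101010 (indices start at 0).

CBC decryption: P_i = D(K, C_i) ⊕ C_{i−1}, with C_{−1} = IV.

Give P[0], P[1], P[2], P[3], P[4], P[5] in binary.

P[0]: D(K, 0b11000000) = 0b11001110; 0b11001110 ⊕ 0b00100111 = 0b11101001.
P[1]: D(K, 0b10101010) = 0b01010100; 0b01010100 ⊕ 0b11000000 = 0b10010100.
P[2]: D(K, 0b01010010) = 0b01101010; 0b01101010 ⊕ 0b10101010 = 0b11000000.
P[3]: D(K, 0b11011001) = 0b10001000; 0b10001000 ⊕ 0b01010010 = 0b11011010.
P[4]: D(K, 0b11000111) = 0b00001111; 0b00001111 ⊕ 0b11011001 = 0b11010110.
P[5]: D(K, 0b10101010) = 0b01010100; 0b01010100 ⊕ 0b11000111 = 0b10010011.

P[0] = 0b11101001, P[1] = 0b10010100, P[2] = 0b11000000, P[3] = 0b11011010, P[4] = 0b11010110, P[5] = 0b10010011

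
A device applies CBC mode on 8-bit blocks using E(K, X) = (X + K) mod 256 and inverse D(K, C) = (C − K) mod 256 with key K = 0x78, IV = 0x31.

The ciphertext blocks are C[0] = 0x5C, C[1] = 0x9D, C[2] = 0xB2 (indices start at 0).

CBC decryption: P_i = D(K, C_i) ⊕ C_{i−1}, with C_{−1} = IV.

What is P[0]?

P[0]: D(K, 0x5C) = 0xE4; 0xE4 ⊕ 0x31 = 0xD5.

P[0] = 0xD5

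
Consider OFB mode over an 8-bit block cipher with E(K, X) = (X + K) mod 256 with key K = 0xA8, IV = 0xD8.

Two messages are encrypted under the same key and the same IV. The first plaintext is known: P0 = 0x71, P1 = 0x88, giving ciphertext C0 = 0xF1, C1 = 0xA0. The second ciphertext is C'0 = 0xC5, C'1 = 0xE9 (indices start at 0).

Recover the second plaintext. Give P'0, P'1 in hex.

P'0 = 0x45, P'1 = 0xC1

In OFB with a reused IV, both messages share the same keystream S_i, so C_i ⊕ C'_i = P_i ⊕ P'_i and thus P'_i = P_i ⊕ C_i ⊕ C'_i.
P'0: 0x71 ⊕ 0xF1 ⊕ 0xC5 = 0x45.
P'1: 0x88 ⊕ 0xA0 ⊕ 0xE9 = 0xC1.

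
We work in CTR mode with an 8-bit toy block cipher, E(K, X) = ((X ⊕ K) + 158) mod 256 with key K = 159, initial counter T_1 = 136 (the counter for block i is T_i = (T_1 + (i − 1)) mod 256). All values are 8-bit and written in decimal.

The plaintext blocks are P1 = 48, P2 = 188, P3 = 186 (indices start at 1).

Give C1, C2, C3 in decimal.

CTR encryption: S_i = E(K, T_i) where T_i is the counter for block i; C_i = P_i ⊕ S_i.
C1: T = 136, S = E(K, T) = 181; 48 ⊕ 181 = 133.
C2: T = 137, S = E(K, T) = 180; 188 ⊕ 180 = 8.
C3: T = 138, S = E(K, T) = 179; 186 ⊕ 179 = 9.

C1 = 133, C2 = 8, C3 = 9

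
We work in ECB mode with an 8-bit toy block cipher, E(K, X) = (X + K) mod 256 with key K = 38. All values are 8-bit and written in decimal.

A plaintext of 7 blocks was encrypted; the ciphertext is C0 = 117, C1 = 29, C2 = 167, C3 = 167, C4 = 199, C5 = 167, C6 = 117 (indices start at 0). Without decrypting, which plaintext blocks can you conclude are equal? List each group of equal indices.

P0 = P6; P2 = P3 = P5

ECB encrypts each block independently with the same key, so equal ciphertext blocks imply equal plaintext blocks.
C0 = C6 = 117, so P0 = P6.
C2 = C3 = C5 = 167, so P2 = P3 = P5.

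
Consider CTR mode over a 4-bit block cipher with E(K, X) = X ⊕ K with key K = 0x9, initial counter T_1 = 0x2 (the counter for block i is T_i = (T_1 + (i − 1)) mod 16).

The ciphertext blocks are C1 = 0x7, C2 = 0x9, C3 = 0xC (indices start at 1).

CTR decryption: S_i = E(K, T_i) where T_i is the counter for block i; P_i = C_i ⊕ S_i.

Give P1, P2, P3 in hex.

P1 = 0xC, P2 = 0x3, P3 = 0x1

P1: T = 0x2, S = E(K, T) = 0xB; 0x7 ⊕ 0xB = 0xC.
P2: T = 0x3, S = E(K, T) = 0xA; 0x9 ⊕ 0xA = 0x3.
P3: T = 0x4, S = E(K, T) = 0xD; 0xC ⊕ 0xD = 0x1.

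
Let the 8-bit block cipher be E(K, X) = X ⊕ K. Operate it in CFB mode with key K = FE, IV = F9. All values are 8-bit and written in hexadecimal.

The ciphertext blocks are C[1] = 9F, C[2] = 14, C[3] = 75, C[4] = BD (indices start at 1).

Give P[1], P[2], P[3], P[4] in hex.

CFB decryption: P_i = C_i ⊕ E(K, C_{i−1}), with C_{0} = IV.
P[1]: E(K, F9) = 07; 9F ⊕ 07 = 98.
P[2]: E(K, 9F) = 61; 14 ⊕ 61 = 75.
P[3]: E(K, 14) = EA; 75 ⊕ EA = 9F.
P[4]: E(K, 75) = 8B; BD ⊕ 8B = 36.

P[1] = 98, P[2] = 75, P[3] = 9F, P[4] = 36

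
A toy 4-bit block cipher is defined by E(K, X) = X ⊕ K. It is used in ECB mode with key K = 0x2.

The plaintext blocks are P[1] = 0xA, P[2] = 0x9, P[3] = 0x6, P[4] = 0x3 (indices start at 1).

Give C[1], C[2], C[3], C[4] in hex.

ECB encryption: C_i = E(K, P_i).
C[1]: E(K, 0xA) = 0x8.
C[2]: E(K, 0x9) = 0xB.
C[3]: E(K, 0x6) = 0x4.
C[4]: E(K, 0x3) = 0x1.

C[1] = 0x8, C[2] = 0xB, C[3] = 0x4, C[4] = 0x1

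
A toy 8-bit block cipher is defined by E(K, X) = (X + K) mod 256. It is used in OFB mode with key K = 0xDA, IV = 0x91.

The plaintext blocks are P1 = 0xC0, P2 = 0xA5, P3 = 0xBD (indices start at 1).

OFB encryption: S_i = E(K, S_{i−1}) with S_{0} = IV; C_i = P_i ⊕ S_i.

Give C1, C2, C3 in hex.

C1 = 0xAB, C2 = 0xE0, C3 = 0xA2

C1: S = E(K, 0x91) = 0x6B; 0xC0 ⊕ 0x6B = 0xAB.
C2: S = E(K, 0x6B) = 0x45; 0xA5 ⊕ 0x45 = 0xE0.
C3: S = E(K, 0x45) = 0x1F; 0xBD ⊕ 0x1F = 0xA2.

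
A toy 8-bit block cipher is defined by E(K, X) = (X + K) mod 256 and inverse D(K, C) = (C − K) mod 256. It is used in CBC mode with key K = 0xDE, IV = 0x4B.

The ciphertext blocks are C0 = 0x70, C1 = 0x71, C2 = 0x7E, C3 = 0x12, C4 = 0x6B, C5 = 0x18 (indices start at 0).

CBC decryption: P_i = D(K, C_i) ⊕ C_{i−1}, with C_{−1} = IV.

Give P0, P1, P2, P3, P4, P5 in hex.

P0 = 0xD9, P1 = 0xE3, P2 = 0xD1, P3 = 0x4A, P4 = 0x9F, P5 = 0x51

P0: D(K, 0x70) = 0x92; 0x92 ⊕ 0x4B = 0xD9.
P1: D(K, 0x71) = 0x93; 0x93 ⊕ 0x70 = 0xE3.
P2: D(K, 0x7E) = 0xA0; 0xA0 ⊕ 0x71 = 0xD1.
P3: D(K, 0x12) = 0x34; 0x34 ⊕ 0x7E = 0x4A.
P4: D(K, 0x6B) = 0x8D; 0x8D ⊕ 0x12 = 0x9F.
P5: D(K, 0x18) = 0x3A; 0x3A ⊕ 0x6B = 0x51.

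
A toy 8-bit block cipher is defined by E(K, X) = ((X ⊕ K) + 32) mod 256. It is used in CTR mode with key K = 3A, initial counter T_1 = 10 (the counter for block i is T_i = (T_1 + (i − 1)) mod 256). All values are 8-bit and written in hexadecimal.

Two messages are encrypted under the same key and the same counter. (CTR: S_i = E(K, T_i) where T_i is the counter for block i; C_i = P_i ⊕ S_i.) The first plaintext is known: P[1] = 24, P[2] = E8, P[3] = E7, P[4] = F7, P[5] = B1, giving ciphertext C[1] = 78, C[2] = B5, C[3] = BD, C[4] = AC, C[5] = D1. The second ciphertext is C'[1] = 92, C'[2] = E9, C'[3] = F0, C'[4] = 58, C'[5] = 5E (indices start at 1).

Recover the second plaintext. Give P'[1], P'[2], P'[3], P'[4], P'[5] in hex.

P'[1] = CE, P'[2] = B4, P'[3] = AA, P'[4] = 03, P'[5] = 3E

In CTR with a reused counter, both messages share the same keystream S_i, so C_i ⊕ C'_i = P_i ⊕ P'_i and thus P'_i = P_i ⊕ C_i ⊕ C'_i.
P'[1]: 24 ⊕ 78 ⊕ 92 = CE.
P'[2]: E8 ⊕ B5 ⊕ E9 = B4.
P'[3]: E7 ⊕ BD ⊕ F0 = AA.
P'[4]: F7 ⊕ AC ⊕ 58 = 03.
P'[5]: B1 ⊕ D1 ⊕ 5E = 3E.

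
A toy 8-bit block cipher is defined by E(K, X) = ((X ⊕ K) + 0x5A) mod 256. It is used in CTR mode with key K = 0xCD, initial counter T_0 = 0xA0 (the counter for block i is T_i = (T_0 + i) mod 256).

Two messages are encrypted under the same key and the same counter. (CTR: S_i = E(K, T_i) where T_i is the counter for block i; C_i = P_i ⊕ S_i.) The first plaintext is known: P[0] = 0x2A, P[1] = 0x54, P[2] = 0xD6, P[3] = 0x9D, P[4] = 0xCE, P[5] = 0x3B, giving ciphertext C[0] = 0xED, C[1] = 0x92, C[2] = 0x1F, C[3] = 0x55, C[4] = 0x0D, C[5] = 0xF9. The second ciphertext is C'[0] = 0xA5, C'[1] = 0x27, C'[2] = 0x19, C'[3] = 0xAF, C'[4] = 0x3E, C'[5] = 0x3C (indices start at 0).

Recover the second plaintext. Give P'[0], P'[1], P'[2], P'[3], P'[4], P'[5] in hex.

In CTR with a reused counter, both messages share the same keystream S_i, so C_i ⊕ C'_i = P_i ⊕ P'_i and thus P'_i = P_i ⊕ C_i ⊕ C'_i.
P'[0]: 0x2A ⊕ 0xED ⊕ 0xA5 = 0x62.
P'[1]: 0x54 ⊕ 0x92 ⊕ 0x27 = 0xE1.
P'[2]: 0xD6 ⊕ 0x1F ⊕ 0x19 = 0xD0.
P'[3]: 0x9D ⊕ 0x55 ⊕ 0xAF = 0x67.
P'[4]: 0xCE ⊕ 0x0D ⊕ 0x3E = 0xFD.
P'[5]: 0x3B ⊕ 0xF9 ⊕ 0x3C = 0xFE.

P'[0] = 0x62, P'[1] = 0xE1, P'[2] = 0xD0, P'[3] = 0x67, P'[4] = 0xFD, P'[5] = 0xFE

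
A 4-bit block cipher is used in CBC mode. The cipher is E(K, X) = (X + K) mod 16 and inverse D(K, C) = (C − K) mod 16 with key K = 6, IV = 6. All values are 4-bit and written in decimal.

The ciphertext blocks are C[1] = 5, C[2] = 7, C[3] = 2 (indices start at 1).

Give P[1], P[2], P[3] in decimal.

P[1] = 9, P[2] = 4, P[3] = 11

CBC decryption: P_i = D(K, C_i) ⊕ C_{i−1}, with C_{0} = IV.
P[1]: D(K, 5) = 15; 15 ⊕ 6 = 9.
P[2]: D(K, 7) = 1; 1 ⊕ 5 = 4.
P[3]: D(K, 2) = 12; 12 ⊕ 7 = 11.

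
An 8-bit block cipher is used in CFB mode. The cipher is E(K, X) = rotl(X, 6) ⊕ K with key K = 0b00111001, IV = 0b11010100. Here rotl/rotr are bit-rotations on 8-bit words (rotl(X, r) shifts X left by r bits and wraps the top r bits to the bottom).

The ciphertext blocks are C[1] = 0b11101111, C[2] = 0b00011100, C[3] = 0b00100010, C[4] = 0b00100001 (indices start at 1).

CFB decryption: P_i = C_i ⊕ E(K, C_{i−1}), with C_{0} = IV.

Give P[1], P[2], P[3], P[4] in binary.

P[1] = 0b11100011, P[2] = 0b11011110, P[3] = 0b00011100, P[4] = 0b10010000

P[1]: E(K, 0b11010100) = 0b00001100; 0b11101111 ⊕ 0b00001100 = 0b11100011.
P[2]: E(K, 0b11101111) = 0b11000010; 0b00011100 ⊕ 0b11000010 = 0b11011110.
P[3]: E(K, 0b00011100) = 0b00111110; 0b00100010 ⊕ 0b00111110 = 0b00011100.
P[4]: E(K, 0b00100010) = 0b10110001; 0b00100001 ⊕ 0b10110001 = 0b10010000.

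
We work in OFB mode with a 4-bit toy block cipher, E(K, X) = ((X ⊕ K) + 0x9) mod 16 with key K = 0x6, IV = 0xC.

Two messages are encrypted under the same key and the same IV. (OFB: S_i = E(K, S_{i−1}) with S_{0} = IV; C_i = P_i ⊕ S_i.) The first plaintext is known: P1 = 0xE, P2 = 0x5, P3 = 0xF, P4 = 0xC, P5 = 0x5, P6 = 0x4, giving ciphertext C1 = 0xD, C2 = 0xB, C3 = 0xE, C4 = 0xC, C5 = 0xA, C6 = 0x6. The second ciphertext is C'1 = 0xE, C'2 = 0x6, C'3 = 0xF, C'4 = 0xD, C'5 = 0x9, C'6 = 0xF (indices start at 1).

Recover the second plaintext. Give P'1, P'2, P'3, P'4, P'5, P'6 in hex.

In OFB with a reused IV, both messages share the same keystream S_i, so C_i ⊕ C'_i = P_i ⊕ P'_i and thus P'_i = P_i ⊕ C_i ⊕ C'_i.
P'1: 0xE ⊕ 0xD ⊕ 0xE = 0xD.
P'2: 0x5 ⊕ 0xB ⊕ 0x6 = 0x8.
P'3: 0xF ⊕ 0xE ⊕ 0xF = 0xE.
P'4: 0xC ⊕ 0xC ⊕ 0xD = 0xD.
P'5: 0x5 ⊕ 0xA ⊕ 0x9 = 0x6.
P'6: 0x4 ⊕ 0x6 ⊕ 0xF = 0xD.

P'1 = 0xD, P'2 = 0x8, P'3 = 0xE, P'4 = 0xD, P'5 = 0x6, P'6 = 0xD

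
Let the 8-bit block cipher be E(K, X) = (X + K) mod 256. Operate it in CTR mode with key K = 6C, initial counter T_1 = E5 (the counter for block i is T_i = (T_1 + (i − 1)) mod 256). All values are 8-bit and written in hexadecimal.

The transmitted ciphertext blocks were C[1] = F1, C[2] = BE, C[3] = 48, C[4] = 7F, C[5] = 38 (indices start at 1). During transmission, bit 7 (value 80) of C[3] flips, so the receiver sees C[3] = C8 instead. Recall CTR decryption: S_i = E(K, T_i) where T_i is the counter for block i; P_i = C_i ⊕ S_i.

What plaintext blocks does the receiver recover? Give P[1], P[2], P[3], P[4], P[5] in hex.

P[1] = A0, P[2] = EC, P[3] = 9B, P[4] = 2B, P[5] = 6D

Only C[3] changed, to C8. In CTR, a change in C_i flips the same bit in P_i only; the keystream is unaffected. Decrypting the received ciphertext:
P[1]: T = E5, S = E(K, T) = 51; F1 ⊕ 51 = A0.
P[2]: T = E6, S = E(K, T) = 52; BE ⊕ 52 = EC.
P[3]: T = E7, S = E(K, T) = 53; C8 ⊕ 53 = 9B.
P[4]: T = E8, S = E(K, T) = 54; 7F ⊕ 54 = 2B.
P[5]: T = E9, S = E(K, T) = 55; 38 ⊕ 55 = 6D.
Blocks that differ from the original plaintext: P[3].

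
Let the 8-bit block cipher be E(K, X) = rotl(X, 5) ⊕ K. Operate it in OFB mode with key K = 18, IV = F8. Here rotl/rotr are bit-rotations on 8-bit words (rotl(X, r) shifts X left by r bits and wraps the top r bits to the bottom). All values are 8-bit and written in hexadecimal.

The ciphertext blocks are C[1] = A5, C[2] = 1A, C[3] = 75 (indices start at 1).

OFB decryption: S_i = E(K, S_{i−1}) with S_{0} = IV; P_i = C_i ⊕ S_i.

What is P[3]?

P[1]: S = E(K, F8) = 07; A5 ⊕ 07 = A2.
P[2]: S = E(K, 07) = F8; 1A ⊕ F8 = E2.
P[3]: S = E(K, F8) = 07; 75 ⊕ 07 = 72.

P[3] = 72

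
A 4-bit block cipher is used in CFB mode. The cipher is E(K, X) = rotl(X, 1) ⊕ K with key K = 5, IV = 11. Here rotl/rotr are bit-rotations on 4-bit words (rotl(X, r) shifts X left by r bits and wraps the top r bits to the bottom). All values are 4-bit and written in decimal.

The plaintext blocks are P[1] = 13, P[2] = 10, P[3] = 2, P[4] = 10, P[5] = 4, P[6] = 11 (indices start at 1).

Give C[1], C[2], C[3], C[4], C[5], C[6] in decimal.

CFB encryption: C_i = P_i ⊕ E(K, C_{i−1}), with C_{0} = IV.
C[1]: E(K, 11) = 2; 13 ⊕ 2 = 15.
C[2]: E(K, 15) = 10; 10 ⊕ 10 = 0.
C[3]: E(K, 0) = 5; 2 ⊕ 5 = 7.
C[4]: E(K, 7) = 11; 10 ⊕ 11 = 1.
C[5]: E(K, 1) = 7; 4 ⊕ 7 = 3.
C[6]: E(K, 3) = 3; 11 ⊕ 3 = 8.

C[1] = 15, C[2] = 0, C[3] = 7, C[4] = 1, C[5] = 3, C[6] = 8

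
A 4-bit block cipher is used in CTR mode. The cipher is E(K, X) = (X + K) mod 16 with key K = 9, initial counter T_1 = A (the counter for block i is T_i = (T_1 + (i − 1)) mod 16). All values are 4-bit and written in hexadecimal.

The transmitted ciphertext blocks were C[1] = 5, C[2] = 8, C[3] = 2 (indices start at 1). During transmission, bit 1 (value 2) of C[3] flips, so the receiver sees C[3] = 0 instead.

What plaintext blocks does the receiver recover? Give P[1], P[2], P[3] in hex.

P[1] = 6, P[2] = C, P[3] = 5

CTR decryption: S_i = E(K, T_i) where T_i is the counter for block i; P_i = C_i ⊕ S_i.
Only C[3] changed, to 0. In CTR, a change in C_i flips the same bit in P_i only; the keystream is unaffected. Decrypting the received ciphertext:
P[1]: T = A, S = E(K, T) = 3; 5 ⊕ 3 = 6.
P[2]: T = B, S = E(K, T) = 4; 8 ⊕ 4 = C.
P[3]: T = C, S = E(K, T) = 5; 0 ⊕ 5 = 5.
Blocks that differ from the original plaintext: P[3].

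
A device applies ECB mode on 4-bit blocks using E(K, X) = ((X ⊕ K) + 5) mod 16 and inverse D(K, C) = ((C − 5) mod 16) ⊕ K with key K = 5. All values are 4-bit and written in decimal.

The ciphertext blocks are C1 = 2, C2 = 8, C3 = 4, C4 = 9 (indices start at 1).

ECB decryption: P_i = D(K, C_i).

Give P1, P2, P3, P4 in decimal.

P1 = 8, P2 = 6, P3 = 10, P4 = 1

P1: D(K, 2) = 8.
P2: D(K, 8) = 6.
P3: D(K, 4) = 10.
P4: D(K, 9) = 1.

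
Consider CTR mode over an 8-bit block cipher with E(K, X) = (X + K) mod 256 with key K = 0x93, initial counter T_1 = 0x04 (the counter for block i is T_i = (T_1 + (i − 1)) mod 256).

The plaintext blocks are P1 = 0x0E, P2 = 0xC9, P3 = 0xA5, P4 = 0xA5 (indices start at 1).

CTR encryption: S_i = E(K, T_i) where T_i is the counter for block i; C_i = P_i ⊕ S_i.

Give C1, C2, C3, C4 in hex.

C1 = 0x99, C2 = 0x51, C3 = 0x3C, C4 = 0x3F

C1: T = 0x04, S = E(K, T) = 0x97; 0x0E ⊕ 0x97 = 0x99.
C2: T = 0x05, S = E(K, T) = 0x98; 0xC9 ⊕ 0x98 = 0x51.
C3: T = 0x06, S = E(K, T) = 0x99; 0xA5 ⊕ 0x99 = 0x3C.
C4: T = 0x07, S = E(K, T) = 0x9A; 0xA5 ⊕ 0x9A = 0x3F.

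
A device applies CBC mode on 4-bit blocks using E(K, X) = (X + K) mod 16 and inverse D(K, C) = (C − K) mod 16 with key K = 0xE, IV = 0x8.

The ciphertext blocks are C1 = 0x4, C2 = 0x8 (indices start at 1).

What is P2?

P2 = 0xE

CBC decryption: P_i = D(K, C_i) ⊕ C_{i−1}, with C_{0} = IV.
P2: D(K, 0x8) = 0xA; 0xA ⊕ 0x4 = 0xE.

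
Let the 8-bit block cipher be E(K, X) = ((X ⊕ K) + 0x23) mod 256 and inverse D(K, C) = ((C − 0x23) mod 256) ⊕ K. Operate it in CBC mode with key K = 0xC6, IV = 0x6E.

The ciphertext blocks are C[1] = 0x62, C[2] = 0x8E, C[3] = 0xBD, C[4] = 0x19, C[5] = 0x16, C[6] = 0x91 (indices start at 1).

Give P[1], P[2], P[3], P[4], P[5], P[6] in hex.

P[1] = 0x97, P[2] = 0xCF, P[3] = 0xD2, P[4] = 0x8D, P[5] = 0x2C, P[6] = 0xBE

CBC decryption: P_i = D(K, C_i) ⊕ C_{i−1}, with C_{0} = IV.
P[1]: D(K, 0x62) = 0xF9; 0xF9 ⊕ 0x6E = 0x97.
P[2]: D(K, 0x8E) = 0xAD; 0xAD ⊕ 0x62 = 0xCF.
P[3]: D(K, 0xBD) = 0x5C; 0x5C ⊕ 0x8E = 0xD2.
P[4]: D(K, 0x19) = 0x30; 0x30 ⊕ 0xBD = 0x8D.
P[5]: D(K, 0x16) = 0x35; 0x35 ⊕ 0x19 = 0x2C.
P[6]: D(K, 0x91) = 0xA8; 0xA8 ⊕ 0x16 = 0xBE.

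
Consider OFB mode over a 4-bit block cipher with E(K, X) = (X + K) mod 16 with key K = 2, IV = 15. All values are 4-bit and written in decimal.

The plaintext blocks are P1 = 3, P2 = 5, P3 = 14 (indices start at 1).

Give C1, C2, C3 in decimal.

C1 = 2, C2 = 6, C3 = 11

OFB encryption: S_i = E(K, S_{i−1}) with S_{0} = IV; C_i = P_i ⊕ S_i.
C1: S = E(K, 15) = 1; 3 ⊕ 1 = 2.
C2: S = E(K, 1) = 3; 5 ⊕ 3 = 6.
C3: S = E(K, 3) = 5; 14 ⊕ 5 = 11.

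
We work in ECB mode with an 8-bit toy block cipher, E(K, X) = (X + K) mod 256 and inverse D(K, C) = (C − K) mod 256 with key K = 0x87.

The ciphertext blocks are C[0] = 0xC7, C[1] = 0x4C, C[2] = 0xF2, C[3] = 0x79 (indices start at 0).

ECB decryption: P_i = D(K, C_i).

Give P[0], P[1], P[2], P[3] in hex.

P[0]: D(K, 0xC7) = 0x40.
P[1]: D(K, 0x4C) = 0xC5.
P[2]: D(K, 0xF2) = 0x6B.
P[3]: D(K, 0x79) = 0xF2.

P[0] = 0x40, P[1] = 0xC5, P[2] = 0x6B, P[3] = 0xF2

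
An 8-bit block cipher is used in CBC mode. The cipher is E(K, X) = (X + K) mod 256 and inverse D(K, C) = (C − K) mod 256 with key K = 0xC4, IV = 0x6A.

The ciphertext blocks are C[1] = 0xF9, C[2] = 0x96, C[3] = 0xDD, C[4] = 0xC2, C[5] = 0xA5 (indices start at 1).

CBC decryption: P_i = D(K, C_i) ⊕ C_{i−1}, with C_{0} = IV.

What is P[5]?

P[5]: D(K, 0xA5) = 0xE1; 0xE1 ⊕ 0xC2 = 0x23.

P[5] = 0x23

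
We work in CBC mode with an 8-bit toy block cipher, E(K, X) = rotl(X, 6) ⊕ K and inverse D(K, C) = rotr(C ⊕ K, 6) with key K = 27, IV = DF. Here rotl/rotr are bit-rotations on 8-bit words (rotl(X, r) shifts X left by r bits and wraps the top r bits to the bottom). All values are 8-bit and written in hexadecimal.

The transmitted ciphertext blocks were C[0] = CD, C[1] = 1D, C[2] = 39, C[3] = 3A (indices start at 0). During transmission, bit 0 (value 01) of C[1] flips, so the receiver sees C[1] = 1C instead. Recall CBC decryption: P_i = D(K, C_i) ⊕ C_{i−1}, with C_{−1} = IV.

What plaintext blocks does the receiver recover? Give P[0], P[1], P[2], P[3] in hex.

P[0] = 74, P[1] = 21, P[2] = 64, P[3] = 4D

Only C[1] changed, to 1C. In CBC, a change in C_i garbles P_i and flips the same bit in P_{i+1}. Decrypting the received ciphertext:
P[0]: D(K, CD) = AB; AB ⊕ DF = 74.
P[1]: D(K, 1C) = EC; EC ⊕ CD = 21.
P[2]: D(K, 39) = 78; 78 ⊕ 1C = 64.
P[3]: D(K, 3A) = 74; 74 ⊕ 39 = 4D.
Blocks that differ from the original plaintext: P[1], P[2].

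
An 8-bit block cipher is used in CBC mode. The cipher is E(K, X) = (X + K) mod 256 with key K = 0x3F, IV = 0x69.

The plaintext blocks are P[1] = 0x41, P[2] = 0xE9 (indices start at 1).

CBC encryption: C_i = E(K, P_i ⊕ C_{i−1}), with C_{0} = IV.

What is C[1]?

C[1]: P[1] ⊕ 0x69 = 0x28; E(K, 0x28) = 0x67.

C[1] = 0x67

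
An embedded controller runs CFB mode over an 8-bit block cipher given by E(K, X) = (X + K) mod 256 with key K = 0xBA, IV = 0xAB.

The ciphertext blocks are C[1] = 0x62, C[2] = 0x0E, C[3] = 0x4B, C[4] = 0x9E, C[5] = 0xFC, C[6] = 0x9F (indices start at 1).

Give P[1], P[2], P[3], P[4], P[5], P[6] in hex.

CFB decryption: P_i = C_i ⊕ E(K, C_{i−1}), with C_{0} = IV.
P[1]: E(K, 0xAB) = 0x65; 0x62 ⊕ 0x65 = 0x07.
P[2]: E(K, 0x62) = 0x1C; 0x0E ⊕ 0x1C = 0x12.
P[3]: E(K, 0x0E) = 0xC8; 0x4B ⊕ 0xC8 = 0x83.
P[4]: E(K, 0x4B) = 0x05; 0x9E ⊕ 0x05 = 0x9B.
P[5]: E(K, 0x9E) = 0x58; 0xFC ⊕ 0x58 = 0xA4.
P[6]: E(K, 0xFC) = 0xB6; 0x9F ⊕ 0xB6 = 0x29.

P[1] = 0x07, P[2] = 0x12, P[3] = 0x83, P[4] = 0x9B, P[5] = 0xA4, P[6] = 0x29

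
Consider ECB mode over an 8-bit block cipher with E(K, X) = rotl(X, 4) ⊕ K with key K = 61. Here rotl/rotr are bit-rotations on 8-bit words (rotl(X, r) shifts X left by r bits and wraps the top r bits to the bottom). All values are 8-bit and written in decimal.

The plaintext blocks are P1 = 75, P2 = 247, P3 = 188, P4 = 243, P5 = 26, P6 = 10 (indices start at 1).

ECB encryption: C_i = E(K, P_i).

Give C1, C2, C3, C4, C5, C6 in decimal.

C1 = 137, C2 = 66, C3 = 246, C4 = 2, C5 = 156, C6 = 157

C1: E(K, 75) = 137.
C2: E(K, 247) = 66.
C3: E(K, 188) = 246.
C4: E(K, 243) = 2.
C5: E(K, 26) = 156.
C6: E(K, 10) = 157.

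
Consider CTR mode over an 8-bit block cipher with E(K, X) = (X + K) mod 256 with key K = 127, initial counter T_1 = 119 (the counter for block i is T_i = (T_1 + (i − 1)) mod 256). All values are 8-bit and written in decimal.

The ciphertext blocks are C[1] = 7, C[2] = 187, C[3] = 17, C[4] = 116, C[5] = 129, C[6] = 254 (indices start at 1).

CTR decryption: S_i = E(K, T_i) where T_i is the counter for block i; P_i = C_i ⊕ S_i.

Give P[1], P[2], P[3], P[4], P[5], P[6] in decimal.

P[1]: T = 119, S = E(K, T) = 246; 7 ⊕ 246 = 241.
P[2]: T = 120, S = E(K, T) = 247; 187 ⊕ 247 = 76.
P[3]: T = 121, S = E(K, T) = 248; 17 ⊕ 248 = 233.
P[4]: T = 122, S = E(K, T) = 249; 116 ⊕ 249 = 141.
P[5]: T = 123, S = E(K, T) = 250; 129 ⊕ 250 = 123.
P[6]: T = 124, S = E(K, T) = 251; 254 ⊕ 251 = 5.

P[1] = 241, P[2] = 76, P[3] = 233, P[4] = 141, P[5] = 123, P[6] = 5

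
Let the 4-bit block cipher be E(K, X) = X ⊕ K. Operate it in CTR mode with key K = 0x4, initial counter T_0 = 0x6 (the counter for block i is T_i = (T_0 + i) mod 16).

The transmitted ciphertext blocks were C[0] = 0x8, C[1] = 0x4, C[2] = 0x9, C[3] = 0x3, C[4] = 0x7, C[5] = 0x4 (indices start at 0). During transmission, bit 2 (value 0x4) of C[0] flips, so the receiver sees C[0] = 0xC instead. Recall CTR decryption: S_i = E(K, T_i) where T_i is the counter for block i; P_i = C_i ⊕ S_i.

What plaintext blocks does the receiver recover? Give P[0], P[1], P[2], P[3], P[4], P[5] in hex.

P[0] = 0xE, P[1] = 0x7, P[2] = 0x5, P[3] = 0xE, P[4] = 0x9, P[5] = 0xB

Only C[0] changed, to 0xC. In CTR, a change in C_i flips the same bit in P_i only; the keystream is unaffected. Decrypting the received ciphertext:
P[0]: T = 0x6, S = E(K, T) = 0x2; 0xC ⊕ 0x2 = 0xE.
P[1]: T = 0x7, S = E(K, T) = 0x3; 0x4 ⊕ 0x3 = 0x7.
P[2]: T = 0x8, S = E(K, T) = 0xC; 0x9 ⊕ 0xC = 0x5.
P[3]: T = 0x9, S = E(K, T) = 0xD; 0x3 ⊕ 0xD = 0xE.
P[4]: T = 0xA, S = E(K, T) = 0xE; 0x7 ⊕ 0xE = 0x9.
P[5]: T = 0xB, S = E(K, T) = 0xF; 0x4 ⊕ 0xF = 0xB.
Blocks that differ from the original plaintext: P[0].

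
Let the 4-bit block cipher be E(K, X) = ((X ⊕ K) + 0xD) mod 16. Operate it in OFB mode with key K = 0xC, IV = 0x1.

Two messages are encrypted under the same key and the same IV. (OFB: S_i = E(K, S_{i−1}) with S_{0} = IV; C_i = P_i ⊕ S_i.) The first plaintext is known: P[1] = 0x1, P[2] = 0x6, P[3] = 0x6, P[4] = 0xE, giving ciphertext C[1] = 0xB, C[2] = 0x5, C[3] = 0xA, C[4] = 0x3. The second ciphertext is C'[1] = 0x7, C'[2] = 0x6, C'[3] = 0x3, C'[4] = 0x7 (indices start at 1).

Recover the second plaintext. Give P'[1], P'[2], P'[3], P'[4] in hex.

In OFB with a reused IV, both messages share the same keystream S_i, so C_i ⊕ C'_i = P_i ⊕ P'_i and thus P'_i = P_i ⊕ C_i ⊕ C'_i.
P'[1]: 0x1 ⊕ 0xB ⊕ 0x7 = 0xD.
P'[2]: 0x6 ⊕ 0x5 ⊕ 0x6 = 0x5.
P'[3]: 0x6 ⊕ 0xA ⊕ 0x3 = 0xF.
P'[4]: 0xE ⊕ 0x3 ⊕ 0x7 = 0xA.

P'[1] = 0xD, P'[2] = 0x5, P'[3] = 0xF, P'[4] = 0xA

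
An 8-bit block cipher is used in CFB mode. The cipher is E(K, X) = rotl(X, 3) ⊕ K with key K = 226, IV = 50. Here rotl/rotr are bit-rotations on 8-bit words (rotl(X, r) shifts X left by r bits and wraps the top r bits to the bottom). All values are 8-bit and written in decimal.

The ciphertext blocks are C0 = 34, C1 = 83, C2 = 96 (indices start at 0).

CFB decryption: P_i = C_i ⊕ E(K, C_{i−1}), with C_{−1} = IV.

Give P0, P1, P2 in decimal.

P0: E(K, 50) = 115; 34 ⊕ 115 = 81.
P1: E(K, 34) = 243; 83 ⊕ 243 = 160.
P2: E(K, 83) = 120; 96 ⊕ 120 = 24.

P0 = 81, P1 = 160, P2 = 24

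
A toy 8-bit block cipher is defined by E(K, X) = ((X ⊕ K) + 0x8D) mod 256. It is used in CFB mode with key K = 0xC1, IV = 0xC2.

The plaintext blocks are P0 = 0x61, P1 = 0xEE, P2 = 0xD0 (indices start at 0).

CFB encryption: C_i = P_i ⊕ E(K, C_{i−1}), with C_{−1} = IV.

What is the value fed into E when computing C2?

0x53

C0: E(K, 0xC2) = 0x90; 0x61 ⊕ 0x90 = 0xF1.
C1: E(K, 0xF1) = 0xBD; 0xEE ⊕ 0xBD = 0x53.
C2: E(K, 0x53) = 0x1F; 0xD0 ⊕ 0x1F = 0xCF.
So the input to E for block 2 is 0x53.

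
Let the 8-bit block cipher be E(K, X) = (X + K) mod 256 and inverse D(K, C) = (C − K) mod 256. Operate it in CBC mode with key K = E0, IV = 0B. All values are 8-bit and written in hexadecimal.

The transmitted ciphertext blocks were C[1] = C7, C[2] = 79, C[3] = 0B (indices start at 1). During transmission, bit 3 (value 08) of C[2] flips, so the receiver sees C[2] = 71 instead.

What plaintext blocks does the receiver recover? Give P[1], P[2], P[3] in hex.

P[1] = EC, P[2] = 56, P[3] = 5A

CBC decryption: P_i = D(K, C_i) ⊕ C_{i−1}, with C_{0} = IV.
Only C[2] changed, to 71. In CBC, a change in C_i garbles P_i and flips the same bit in P_{i+1}. Decrypting the received ciphertext:
P[1]: D(K, C7) = E7; E7 ⊕ 0B = EC.
P[2]: D(K, 71) = 91; 91 ⊕ C7 = 56.
P[3]: D(K, 0B) = 2B; 2B ⊕ 71 = 5A.
Blocks that differ from the original plaintext: P[2], P[3].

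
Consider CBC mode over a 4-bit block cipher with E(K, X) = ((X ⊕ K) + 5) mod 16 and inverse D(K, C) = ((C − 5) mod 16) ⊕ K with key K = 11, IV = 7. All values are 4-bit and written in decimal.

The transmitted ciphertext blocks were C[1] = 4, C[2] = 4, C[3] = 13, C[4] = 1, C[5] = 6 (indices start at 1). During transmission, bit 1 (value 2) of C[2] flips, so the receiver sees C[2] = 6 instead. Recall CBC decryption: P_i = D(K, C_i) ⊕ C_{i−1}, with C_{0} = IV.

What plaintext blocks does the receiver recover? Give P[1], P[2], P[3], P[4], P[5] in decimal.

P[1] = 3, P[2] = 14, P[3] = 5, P[4] = 10, P[5] = 11

Only C[2] changed, to 6. In CBC, a change in C_i garbles P_i and flips the same bit in P_{i+1}. Decrypting the received ciphertext:
P[1]: D(K, 4) = 4; 4 ⊕ 7 = 3.
P[2]: D(K, 6) = 10; 10 ⊕ 4 = 14.
P[3]: D(K, 13) = 3; 3 ⊕ 6 = 5.
P[4]: D(K, 1) = 7; 7 ⊕ 13 = 10.
P[5]: D(K, 6) = 10; 10 ⊕ 1 = 11.
Blocks that differ from the original plaintext: P[2], P[3].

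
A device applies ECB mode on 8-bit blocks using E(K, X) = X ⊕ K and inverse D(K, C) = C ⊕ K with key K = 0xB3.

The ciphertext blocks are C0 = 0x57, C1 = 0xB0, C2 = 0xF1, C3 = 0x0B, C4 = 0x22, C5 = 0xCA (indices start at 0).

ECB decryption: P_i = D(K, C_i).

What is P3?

P3: D(K, 0x0B) = 0xB8.

P3 = 0xB8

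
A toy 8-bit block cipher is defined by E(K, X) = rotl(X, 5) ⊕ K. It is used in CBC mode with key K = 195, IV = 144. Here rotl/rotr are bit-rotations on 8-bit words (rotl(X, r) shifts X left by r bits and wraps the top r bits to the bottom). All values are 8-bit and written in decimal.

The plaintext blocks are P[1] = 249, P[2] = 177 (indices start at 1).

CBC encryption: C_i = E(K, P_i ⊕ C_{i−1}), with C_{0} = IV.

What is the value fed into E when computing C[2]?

95

C[1]: P[1] ⊕ 144 = 105; E(K, 105) = 238.
C[2]: P[2] ⊕ 238 = 95; E(K, 95) = 40.
So the input to E for block [2] is 95.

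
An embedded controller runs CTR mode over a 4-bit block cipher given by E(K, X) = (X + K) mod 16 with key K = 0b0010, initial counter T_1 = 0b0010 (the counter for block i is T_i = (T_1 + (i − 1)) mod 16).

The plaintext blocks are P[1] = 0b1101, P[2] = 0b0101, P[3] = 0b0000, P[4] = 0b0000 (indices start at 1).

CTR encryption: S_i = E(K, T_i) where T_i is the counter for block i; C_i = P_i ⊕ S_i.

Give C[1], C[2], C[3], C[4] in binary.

C[1] = 0b1001, C[2] = 0b0000, C[3] = 0b0110, C[4] = 0b0111

C[1]: T = 0b0010, S = E(K, T) = 0b0100; 0b1101 ⊕ 0b0100 = 0b1001.
C[2]: T = 0b0011, S = E(K, T) = 0b0101; 0b0101 ⊕ 0b0101 = 0b0000.
C[3]: T = 0b0100, S = E(K, T) = 0b0110; 0b0000 ⊕ 0b0110 = 0b0110.
C[4]: T = 0b0101, S = E(K, T) = 0b0111; 0b0000 ⊕ 0b0111 = 0b0111.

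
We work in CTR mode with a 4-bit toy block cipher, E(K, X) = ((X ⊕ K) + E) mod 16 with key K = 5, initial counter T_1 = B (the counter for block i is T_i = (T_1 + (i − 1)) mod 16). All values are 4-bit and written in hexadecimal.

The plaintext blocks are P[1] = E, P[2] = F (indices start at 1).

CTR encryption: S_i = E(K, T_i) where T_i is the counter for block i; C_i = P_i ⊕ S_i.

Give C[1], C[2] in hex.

C[1] = 2, C[2] = 8

C[1]: T = B, S = E(K, T) = C; E ⊕ C = 2.
C[2]: T = C, S = E(K, T) = 7; F ⊕ 7 = 8.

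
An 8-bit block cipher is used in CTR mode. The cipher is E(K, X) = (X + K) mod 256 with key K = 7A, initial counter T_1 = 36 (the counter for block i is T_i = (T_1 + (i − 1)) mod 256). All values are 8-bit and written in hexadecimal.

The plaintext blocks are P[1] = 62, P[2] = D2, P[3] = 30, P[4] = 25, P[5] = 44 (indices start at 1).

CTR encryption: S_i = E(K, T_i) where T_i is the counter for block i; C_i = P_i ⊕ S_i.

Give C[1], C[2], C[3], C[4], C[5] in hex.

C[1] = D2, C[2] = 63, C[3] = 82, C[4] = 96, C[5] = F0

C[1]: T = 36, S = E(K, T) = B0; 62 ⊕ B0 = D2.
C[2]: T = 37, S = E(K, T) = B1; D2 ⊕ B1 = 63.
C[3]: T = 38, S = E(K, T) = B2; 30 ⊕ B2 = 82.
C[4]: T = 39, S = E(K, T) = B3; 25 ⊕ B3 = 96.
C[5]: T = 3A, S = E(K, T) = B4; 44 ⊕ B4 = F0.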